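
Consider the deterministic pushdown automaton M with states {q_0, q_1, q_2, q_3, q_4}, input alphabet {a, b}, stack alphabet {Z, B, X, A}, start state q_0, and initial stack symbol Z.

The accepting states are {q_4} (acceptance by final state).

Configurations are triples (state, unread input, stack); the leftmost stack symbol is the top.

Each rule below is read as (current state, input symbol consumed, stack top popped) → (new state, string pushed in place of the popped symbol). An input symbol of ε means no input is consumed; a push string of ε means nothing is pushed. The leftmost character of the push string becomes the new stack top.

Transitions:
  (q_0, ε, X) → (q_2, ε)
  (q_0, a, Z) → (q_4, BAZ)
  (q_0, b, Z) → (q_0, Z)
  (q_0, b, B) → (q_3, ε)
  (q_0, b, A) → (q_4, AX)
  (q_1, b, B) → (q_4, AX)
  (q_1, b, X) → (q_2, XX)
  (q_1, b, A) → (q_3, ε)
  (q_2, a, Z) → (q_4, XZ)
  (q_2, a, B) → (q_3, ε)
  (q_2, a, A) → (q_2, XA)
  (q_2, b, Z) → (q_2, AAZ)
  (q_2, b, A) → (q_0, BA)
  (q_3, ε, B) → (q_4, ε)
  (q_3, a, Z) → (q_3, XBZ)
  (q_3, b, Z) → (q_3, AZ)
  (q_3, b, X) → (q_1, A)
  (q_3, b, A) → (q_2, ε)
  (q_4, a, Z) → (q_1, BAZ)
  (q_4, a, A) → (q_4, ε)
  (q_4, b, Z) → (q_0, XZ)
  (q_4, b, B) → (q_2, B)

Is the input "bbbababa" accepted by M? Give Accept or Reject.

Accept

(q_0, bbbababa, Z)
  read b, top Z: go to q_0, push Z → (q_0, bbababa, Z)
  read b, top Z: go to q_0, push Z → (q_0, bababa, Z)
  read b, top Z: go to q_0, push Z → (q_0, ababa, Z)
  read a, top Z: go to q_4, push BAZ → (q_4, baba, BAZ)
  read b, top B: go to q_2, push B → (q_2, aba, BAZ)
  read a, top B: go to q_3, push ε → (q_3, ba, AZ)
  read b, top A: go to q_2, push ε → (q_2, a, Z)
  read a, top Z: go to q_4, push XZ → (q_4, ε, XZ)
All input consumed; state q_4 ∈ F.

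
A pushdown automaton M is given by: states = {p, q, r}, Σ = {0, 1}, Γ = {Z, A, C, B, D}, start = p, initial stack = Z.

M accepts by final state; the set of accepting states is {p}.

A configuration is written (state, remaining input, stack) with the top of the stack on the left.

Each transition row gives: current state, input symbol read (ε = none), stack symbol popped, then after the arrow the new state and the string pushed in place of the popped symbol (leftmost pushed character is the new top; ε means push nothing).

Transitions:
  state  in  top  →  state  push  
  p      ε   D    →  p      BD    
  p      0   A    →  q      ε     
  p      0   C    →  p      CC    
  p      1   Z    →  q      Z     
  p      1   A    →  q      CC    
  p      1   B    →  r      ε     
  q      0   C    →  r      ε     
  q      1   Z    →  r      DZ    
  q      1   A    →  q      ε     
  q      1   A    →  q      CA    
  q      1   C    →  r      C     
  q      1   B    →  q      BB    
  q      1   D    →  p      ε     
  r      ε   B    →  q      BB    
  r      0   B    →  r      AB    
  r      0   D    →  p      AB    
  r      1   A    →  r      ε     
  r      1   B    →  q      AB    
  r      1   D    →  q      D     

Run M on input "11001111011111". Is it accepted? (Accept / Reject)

No computation consumes all input and reaches a final state.

Reject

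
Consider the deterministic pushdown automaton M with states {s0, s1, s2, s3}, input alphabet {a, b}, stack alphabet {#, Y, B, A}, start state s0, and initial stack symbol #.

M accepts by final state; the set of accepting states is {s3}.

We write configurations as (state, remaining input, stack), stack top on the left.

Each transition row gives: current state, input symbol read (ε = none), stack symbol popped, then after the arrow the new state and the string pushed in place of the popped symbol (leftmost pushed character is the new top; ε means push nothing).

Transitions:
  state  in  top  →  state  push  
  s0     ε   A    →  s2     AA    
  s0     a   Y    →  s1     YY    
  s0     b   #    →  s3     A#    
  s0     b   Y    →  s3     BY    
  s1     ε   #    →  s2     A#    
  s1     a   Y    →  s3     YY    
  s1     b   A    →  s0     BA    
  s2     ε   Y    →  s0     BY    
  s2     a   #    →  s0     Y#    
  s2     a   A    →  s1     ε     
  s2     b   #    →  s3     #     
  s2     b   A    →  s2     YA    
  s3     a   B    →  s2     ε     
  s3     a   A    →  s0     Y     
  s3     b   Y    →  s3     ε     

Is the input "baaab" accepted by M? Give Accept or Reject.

Accept

(s0, baaab, #) ⊢ (s3, aaab, A#) ⊢ (s0, aab, Y#) ⊢ (s1, ab, YY#) ⊢ (s3, b, YYY#) ⊢ (s3, ε, YY#)
All input consumed; state s3 ∈ F.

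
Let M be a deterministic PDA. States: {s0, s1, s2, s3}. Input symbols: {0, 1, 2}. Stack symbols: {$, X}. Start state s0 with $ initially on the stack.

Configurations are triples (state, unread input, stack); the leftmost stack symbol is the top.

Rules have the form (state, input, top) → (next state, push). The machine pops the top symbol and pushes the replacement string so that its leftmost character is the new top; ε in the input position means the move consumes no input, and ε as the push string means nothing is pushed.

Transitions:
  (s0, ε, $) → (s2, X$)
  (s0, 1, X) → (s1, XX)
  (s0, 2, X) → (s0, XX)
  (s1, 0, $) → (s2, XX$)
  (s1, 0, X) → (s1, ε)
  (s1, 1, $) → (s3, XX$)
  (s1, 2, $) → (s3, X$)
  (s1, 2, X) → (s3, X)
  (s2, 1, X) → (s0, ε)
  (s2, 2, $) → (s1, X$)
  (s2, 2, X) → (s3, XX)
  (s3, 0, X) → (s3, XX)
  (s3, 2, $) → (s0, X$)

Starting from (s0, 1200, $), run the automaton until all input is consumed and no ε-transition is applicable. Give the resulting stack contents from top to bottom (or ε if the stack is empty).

(s0, 1200, $)
  ε-move, top $: go to s2, push X$ → (s2, 1200, X$)
  read 1, top X: go to s0, push ε → (s0, 200, $)
  ε-move, top $: go to s2, push X$ → (s2, 200, X$)
  read 2, top X: go to s3, push XX → (s3, 00, XX$)
  read 0, top X: go to s3, push XX → (s3, 0, XXX$)
  read 0, top X: go to s3, push XX → (s3, ε, XXXX$)
All input consumed in state s3 with stack XXXX$.

XXXX$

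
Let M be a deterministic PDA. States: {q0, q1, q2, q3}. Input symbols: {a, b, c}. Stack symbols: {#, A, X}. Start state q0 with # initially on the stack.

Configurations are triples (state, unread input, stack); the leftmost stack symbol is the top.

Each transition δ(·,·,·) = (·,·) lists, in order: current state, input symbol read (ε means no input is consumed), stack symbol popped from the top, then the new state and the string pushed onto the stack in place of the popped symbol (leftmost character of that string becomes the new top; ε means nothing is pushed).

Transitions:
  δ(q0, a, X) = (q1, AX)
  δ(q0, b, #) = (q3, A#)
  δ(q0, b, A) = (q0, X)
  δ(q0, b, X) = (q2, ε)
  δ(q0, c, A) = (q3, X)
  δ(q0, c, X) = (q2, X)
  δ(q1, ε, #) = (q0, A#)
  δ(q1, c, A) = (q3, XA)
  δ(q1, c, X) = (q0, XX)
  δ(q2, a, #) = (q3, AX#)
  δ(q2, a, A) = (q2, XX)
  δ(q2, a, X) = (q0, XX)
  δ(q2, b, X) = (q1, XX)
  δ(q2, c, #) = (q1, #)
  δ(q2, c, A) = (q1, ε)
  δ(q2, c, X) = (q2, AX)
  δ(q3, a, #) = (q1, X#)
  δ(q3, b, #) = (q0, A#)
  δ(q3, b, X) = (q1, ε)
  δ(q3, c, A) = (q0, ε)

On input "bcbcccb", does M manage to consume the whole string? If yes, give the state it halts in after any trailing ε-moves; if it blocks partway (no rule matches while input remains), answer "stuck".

(q0, bcbcccb, #) ⊢ (q3, cbcccb, A#) ⊢ (q0, bcccb, #) ⊢ (q3, cccb, A#) ⊢ (q0, ccb, #)
No transition for (q0, c, top #); M blocks with input ccb remaining.

stuck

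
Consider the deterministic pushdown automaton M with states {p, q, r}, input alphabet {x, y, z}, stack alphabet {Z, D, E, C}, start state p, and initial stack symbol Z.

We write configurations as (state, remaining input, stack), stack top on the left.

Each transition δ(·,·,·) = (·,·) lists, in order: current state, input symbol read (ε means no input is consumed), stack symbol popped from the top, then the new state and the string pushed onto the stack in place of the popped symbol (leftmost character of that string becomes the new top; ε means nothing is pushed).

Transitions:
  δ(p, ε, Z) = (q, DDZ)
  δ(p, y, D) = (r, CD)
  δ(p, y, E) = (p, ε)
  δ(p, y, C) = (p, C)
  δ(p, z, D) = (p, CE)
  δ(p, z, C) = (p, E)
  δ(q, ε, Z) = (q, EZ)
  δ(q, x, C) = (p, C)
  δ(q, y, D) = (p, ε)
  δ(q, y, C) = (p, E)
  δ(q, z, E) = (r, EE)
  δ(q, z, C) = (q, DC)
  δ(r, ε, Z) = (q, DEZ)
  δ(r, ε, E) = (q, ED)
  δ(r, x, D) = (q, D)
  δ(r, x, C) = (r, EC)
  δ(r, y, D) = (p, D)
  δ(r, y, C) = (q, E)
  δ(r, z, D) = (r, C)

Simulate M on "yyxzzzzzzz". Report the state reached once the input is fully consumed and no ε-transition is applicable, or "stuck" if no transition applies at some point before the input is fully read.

(p, yyxzzzzzzz, Z) ⊢ (q, yyxzzzzzzz, DDZ) ⊢ (p, yxzzzzzzz, DZ) ⊢ (r, xzzzzzzz, CDZ) ⊢ (r, zzzzzzz, ECDZ) ⊢ (q, zzzzzzz, EDCDZ) ⊢ (r, zzzzzz, EEDCDZ) ⊢ (q, zzzzzz, EDEDCDZ) ⊢ (r, zzzzz, EEDEDCDZ) ⊢ (q, zzzzz, EDEDEDCDZ) ⊢ (r, zzzz, EEDEDEDCDZ) ⊢ (q, zzzz, EDEDEDEDCDZ) ⊢ (r, zzz, EEDEDEDEDCDZ) ⊢ (q, zzz, EDEDEDEDEDCDZ) ⊢ (r, zz, EEDEDEDEDEDCDZ) ⊢ (q, zz, EDEDEDEDEDEDCDZ) ⊢ (r, z, EEDEDEDEDEDEDCDZ) ⊢ (q, z, EDEDEDEDEDEDEDCDZ) ⊢ (r, ε, EEDEDEDEDEDEDEDCDZ) ⊢ (q, ε, EDEDEDEDEDEDEDEDCDZ)
All input consumed; M is in state q.

q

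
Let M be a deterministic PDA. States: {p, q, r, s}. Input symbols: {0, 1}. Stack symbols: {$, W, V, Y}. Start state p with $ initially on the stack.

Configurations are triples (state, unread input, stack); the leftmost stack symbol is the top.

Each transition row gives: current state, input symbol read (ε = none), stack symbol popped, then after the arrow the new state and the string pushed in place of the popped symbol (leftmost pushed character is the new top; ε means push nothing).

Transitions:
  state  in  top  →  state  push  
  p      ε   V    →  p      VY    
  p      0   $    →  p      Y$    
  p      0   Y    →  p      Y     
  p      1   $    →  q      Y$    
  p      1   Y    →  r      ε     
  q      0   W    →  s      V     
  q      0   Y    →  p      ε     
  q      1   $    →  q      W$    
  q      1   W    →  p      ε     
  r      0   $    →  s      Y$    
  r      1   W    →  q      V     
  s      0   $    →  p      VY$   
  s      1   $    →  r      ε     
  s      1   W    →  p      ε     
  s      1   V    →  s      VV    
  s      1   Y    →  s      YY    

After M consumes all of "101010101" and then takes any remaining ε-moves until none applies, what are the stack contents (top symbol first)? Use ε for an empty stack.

Y$

(p, 101010101, $) ⊢ (q, 01010101, Y$) ⊢ (p, 1010101, $) ⊢ (q, 010101, Y$) ⊢ (p, 10101, $) ⊢ (q, 0101, Y$) ⊢ (p, 101, $) ⊢ (q, 01, Y$) ⊢ (p, 1, $) ⊢ (q, ε, Y$)
All input consumed in state q with stack Y$.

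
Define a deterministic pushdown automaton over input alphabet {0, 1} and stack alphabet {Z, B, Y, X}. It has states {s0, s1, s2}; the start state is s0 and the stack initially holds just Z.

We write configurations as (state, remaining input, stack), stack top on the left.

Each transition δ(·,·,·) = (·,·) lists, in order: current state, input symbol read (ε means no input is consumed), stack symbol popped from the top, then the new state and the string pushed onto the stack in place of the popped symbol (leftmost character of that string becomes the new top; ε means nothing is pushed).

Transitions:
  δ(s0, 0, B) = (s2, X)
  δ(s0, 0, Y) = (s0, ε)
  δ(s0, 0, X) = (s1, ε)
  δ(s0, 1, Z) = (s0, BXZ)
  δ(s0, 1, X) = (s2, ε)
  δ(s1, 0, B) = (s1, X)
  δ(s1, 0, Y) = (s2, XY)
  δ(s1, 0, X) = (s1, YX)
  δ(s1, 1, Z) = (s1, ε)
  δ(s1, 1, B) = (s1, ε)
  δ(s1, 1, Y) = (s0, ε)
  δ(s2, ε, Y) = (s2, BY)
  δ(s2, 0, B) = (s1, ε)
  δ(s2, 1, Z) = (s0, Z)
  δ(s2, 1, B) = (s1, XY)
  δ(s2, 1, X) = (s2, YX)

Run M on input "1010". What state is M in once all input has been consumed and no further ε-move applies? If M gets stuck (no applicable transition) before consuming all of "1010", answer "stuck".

(s0, 1010, Z)
  read 1, top Z: go to s0, push BXZ → (s0, 010, BXZ)
  read 0, top B: go to s2, push X → (s2, 10, XXZ)
  read 1, top X: go to s2, push YX → (s2, 0, YXXZ)
  ε-move, top Y: go to s2, push BY → (s2, 0, BYXXZ)
  read 0, top B: go to s1, push ε → (s1, ε, YXXZ)
All input consumed; M is in state s1.

s1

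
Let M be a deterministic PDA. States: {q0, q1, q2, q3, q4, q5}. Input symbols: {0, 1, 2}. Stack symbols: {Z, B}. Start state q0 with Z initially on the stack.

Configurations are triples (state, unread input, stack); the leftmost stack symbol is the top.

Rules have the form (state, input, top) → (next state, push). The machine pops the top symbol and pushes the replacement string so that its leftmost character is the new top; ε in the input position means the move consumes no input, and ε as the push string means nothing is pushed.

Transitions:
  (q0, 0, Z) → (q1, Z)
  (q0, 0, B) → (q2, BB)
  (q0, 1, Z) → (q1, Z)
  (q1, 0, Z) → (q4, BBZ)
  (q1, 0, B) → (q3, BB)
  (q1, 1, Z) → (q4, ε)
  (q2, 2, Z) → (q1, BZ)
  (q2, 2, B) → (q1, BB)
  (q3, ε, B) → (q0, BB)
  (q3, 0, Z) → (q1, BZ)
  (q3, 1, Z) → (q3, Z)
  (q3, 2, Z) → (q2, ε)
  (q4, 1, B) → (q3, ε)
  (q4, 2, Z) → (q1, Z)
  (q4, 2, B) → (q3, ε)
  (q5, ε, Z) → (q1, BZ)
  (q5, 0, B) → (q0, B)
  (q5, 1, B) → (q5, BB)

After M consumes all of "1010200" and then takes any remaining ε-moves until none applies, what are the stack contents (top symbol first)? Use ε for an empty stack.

(q0, 1010200, Z) ⊢ (q1, 010200, Z) ⊢ (q4, 10200, BBZ) ⊢ (q3, 0200, BZ) ⊢ (q0, 0200, BBZ) ⊢ (q2, 200, BBBZ) ⊢ (q1, 00, BBBBZ) ⊢ (q3, 0, BBBBBZ) ⊢ (q0, 0, BBBBBBZ) ⊢ (q2, ε, BBBBBBBZ)
All input consumed in state q2 with stack BBBBBBBZ.

BBBBBBBZ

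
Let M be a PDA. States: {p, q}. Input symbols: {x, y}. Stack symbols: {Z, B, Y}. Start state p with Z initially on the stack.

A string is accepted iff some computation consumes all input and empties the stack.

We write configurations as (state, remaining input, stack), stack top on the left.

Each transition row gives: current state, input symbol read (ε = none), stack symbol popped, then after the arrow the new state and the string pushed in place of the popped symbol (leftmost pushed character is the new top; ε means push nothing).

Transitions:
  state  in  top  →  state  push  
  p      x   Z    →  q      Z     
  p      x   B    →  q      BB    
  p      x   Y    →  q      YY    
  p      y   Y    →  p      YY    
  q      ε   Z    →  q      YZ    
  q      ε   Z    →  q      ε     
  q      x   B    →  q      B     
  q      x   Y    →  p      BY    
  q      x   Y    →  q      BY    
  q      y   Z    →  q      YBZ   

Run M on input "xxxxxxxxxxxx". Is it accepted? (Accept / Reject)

Reject

No computation consumes all input and empties the stack.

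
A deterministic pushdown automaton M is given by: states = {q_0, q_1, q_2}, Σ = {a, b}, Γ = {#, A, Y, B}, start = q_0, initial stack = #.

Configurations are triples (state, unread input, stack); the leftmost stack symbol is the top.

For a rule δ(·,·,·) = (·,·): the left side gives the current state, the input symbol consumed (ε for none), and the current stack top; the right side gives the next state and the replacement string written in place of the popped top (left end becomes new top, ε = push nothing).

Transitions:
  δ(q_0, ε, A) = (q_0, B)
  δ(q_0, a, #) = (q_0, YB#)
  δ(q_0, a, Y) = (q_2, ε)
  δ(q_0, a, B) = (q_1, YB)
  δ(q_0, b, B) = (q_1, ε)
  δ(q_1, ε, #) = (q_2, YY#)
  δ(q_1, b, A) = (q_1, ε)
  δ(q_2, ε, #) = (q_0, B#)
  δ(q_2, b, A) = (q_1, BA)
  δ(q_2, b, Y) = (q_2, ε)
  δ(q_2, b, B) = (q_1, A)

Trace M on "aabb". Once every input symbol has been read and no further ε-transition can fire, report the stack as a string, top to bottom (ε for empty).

(q_0, aabb, #) ⊢ (q_0, abb, YB#) ⊢ (q_2, bb, B#) ⊢ (q_1, b, A#) ⊢ (q_1, ε, #) ⊢ (q_2, ε, YY#)
All input consumed in state q_2 with stack YY#.

YY#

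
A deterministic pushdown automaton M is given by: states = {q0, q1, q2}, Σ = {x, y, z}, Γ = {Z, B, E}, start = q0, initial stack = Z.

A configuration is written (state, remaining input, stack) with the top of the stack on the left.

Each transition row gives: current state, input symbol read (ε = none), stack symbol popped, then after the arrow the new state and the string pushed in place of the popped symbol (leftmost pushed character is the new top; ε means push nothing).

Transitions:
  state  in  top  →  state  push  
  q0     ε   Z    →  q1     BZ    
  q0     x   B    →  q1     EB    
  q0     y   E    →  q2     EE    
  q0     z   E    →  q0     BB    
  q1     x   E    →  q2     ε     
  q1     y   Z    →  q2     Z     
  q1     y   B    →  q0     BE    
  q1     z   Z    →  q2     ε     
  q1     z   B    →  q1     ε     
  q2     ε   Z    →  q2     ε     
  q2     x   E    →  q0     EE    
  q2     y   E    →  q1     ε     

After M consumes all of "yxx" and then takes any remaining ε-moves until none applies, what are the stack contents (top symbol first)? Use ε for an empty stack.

(q0, yxx, Z) ⊢ (q1, yxx, BZ) ⊢ (q0, xx, BEZ) ⊢ (q1, x, EBEZ) ⊢ (q2, ε, BEZ)
All input consumed in state q2 with stack BEZ.

BEZ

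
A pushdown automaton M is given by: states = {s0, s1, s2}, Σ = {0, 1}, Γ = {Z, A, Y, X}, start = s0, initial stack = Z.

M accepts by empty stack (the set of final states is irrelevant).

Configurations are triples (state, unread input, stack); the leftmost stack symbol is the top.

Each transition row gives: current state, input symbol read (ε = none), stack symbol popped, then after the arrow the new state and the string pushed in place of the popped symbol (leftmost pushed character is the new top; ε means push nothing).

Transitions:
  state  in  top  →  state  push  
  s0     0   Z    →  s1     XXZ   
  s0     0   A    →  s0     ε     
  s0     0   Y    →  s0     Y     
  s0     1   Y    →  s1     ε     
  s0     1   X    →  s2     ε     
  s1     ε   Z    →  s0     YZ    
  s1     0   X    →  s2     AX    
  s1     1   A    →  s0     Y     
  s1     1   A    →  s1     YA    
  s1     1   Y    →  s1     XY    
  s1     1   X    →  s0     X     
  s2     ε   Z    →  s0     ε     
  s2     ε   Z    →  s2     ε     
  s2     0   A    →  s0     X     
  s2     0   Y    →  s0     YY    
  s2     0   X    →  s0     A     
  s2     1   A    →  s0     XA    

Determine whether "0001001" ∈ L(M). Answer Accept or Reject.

One accepting computation: (s0, 0001001, Z) ⊢ (s1, 001001, XXZ) ⊢ (s2, 01001, AXXZ) ⊢ (s0, 1001, XXXZ) ⊢ (s2, 001, XXZ) ⊢ (s0, 01, AXZ) ⊢ (s0, 1, XZ) ⊢ (s2, ε, Z) ⊢ (s0, ε, ε)
All input consumed and the stack is empty.

Accept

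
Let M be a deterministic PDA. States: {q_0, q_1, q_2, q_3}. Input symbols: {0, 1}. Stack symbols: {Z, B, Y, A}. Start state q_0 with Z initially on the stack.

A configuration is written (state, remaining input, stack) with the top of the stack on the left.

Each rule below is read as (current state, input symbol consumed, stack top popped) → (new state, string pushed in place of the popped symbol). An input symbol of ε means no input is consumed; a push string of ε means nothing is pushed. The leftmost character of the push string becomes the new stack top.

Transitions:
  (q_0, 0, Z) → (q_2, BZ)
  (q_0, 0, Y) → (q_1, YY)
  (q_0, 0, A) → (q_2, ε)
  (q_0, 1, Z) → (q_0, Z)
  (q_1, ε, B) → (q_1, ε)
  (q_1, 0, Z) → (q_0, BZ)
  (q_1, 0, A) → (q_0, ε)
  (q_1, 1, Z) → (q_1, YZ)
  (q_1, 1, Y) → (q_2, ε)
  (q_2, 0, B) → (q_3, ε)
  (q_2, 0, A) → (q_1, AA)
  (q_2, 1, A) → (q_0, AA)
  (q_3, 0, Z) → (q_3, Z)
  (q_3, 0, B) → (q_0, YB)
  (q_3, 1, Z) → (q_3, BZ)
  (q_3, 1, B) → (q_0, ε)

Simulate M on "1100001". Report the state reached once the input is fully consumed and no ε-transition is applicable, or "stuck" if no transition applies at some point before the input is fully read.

q_3

(q_0, 1100001, Z)
  read 1, top Z: go to q_0, push Z → (q_0, 100001, Z)
  read 1, top Z: go to q_0, push Z → (q_0, 00001, Z)
  read 0, top Z: go to q_2, push BZ → (q_2, 0001, BZ)
  read 0, top B: go to q_3, push ε → (q_3, 001, Z)
  read 0, top Z: go to q_3, push Z → (q_3, 01, Z)
  read 0, top Z: go to q_3, push Z → (q_3, 1, Z)
  read 1, top Z: go to q_3, push BZ → (q_3, ε, BZ)
All input consumed; M is in state q_3.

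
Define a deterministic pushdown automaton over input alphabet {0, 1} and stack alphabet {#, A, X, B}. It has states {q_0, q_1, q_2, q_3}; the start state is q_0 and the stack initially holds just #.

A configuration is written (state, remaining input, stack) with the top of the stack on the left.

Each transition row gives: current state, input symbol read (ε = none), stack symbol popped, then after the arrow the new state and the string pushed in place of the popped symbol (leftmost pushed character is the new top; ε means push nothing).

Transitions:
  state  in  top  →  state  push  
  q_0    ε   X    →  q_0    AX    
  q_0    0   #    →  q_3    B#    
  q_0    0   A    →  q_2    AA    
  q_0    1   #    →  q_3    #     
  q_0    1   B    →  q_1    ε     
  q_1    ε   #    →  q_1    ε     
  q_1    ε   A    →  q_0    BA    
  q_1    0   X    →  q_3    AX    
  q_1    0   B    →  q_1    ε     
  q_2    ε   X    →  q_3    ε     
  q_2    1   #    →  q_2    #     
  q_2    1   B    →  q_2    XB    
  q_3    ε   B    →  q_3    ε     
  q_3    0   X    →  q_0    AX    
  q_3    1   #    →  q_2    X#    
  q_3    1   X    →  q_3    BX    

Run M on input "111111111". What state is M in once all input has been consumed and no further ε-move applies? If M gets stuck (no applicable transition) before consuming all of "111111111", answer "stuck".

(q_0, 111111111, #)
  read 1, top #: go to q_3, push # → (q_3, 11111111, #)
  read 1, top #: go to q_2, push X# → (q_2, 1111111, X#)
  ε-move, top X: go to q_3, push ε → (q_3, 1111111, #)
  read 1, top #: go to q_2, push X# → (q_2, 111111, X#)
  ε-move, top X: go to q_3, push ε → (q_3, 111111, #)
  read 1, top #: go to q_2, push X# → (q_2, 11111, X#)
  ε-move, top X: go to q_3, push ε → (q_3, 11111, #)
  read 1, top #: go to q_2, push X# → (q_2, 1111, X#)
  ε-move, top X: go to q_3, push ε → (q_3, 1111, #)
  read 1, top #: go to q_2, push X# → (q_2, 111, X#)
  ε-move, top X: go to q_3, push ε → (q_3, 111, #)
  read 1, top #: go to q_2, push X# → (q_2, 11, X#)
  ε-move, top X: go to q_3, push ε → (q_3, 11, #)
  read 1, top #: go to q_2, push X# → (q_2, 1, X#)
  ε-move, top X: go to q_3, push ε → (q_3, 1, #)
  read 1, top #: go to q_2, push X# → (q_2, ε, X#)
  ε-move, top X: go to q_3, push ε → (q_3, ε, #)
All input consumed; M is in state q_3.

q_3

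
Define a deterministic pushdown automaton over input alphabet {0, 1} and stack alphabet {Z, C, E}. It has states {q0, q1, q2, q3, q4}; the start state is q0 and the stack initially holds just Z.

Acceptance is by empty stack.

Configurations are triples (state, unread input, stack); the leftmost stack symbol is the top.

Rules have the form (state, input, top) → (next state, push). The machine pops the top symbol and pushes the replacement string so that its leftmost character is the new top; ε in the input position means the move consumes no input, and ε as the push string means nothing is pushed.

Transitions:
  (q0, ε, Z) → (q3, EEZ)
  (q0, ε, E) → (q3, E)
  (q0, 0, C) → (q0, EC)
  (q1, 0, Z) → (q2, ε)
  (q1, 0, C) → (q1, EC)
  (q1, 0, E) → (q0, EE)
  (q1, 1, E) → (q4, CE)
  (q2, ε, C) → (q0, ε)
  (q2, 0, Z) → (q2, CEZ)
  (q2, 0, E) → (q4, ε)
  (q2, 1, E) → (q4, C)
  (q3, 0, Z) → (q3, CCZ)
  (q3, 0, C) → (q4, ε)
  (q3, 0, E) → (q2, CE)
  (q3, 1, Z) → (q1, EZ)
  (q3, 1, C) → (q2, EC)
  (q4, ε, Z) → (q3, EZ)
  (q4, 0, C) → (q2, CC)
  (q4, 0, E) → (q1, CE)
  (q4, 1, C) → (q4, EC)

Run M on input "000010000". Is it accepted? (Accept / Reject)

Reject

(q0, 000010000, Z)
  ε-move, top Z: go to q3, push EEZ → (q3, 000010000, EEZ)
  read 0, top E: go to q2, push CE → (q2, 00010000, CEEZ)
  ε-move, top C: go to q0, push ε → (q0, 00010000, EEZ)
  ε-move, top E: go to q3, push E → (q3, 00010000, EEZ)
  read 0, top E: go to q2, push CE → (q2, 0010000, CEEZ)
  ε-move, top C: go to q0, push ε → (q0, 0010000, EEZ)
  ε-move, top E: go to q3, push E → (q3, 0010000, EEZ)
  read 0, top E: go to q2, push CE → (q2, 010000, CEEZ)
  ε-move, top C: go to q0, push ε → (q0, 010000, EEZ)
  ε-move, top E: go to q3, push E → (q3, 010000, EEZ)
  read 0, top E: go to q2, push CE → (q2, 10000, CEEZ)
  ε-move, top C: go to q0, push ε → (q0, 10000, EEZ)
  ε-move, top E: go to q3, push E → (q3, 10000, EEZ)
No transition applies at (q3, 10000, EEZ); input not fully consumed.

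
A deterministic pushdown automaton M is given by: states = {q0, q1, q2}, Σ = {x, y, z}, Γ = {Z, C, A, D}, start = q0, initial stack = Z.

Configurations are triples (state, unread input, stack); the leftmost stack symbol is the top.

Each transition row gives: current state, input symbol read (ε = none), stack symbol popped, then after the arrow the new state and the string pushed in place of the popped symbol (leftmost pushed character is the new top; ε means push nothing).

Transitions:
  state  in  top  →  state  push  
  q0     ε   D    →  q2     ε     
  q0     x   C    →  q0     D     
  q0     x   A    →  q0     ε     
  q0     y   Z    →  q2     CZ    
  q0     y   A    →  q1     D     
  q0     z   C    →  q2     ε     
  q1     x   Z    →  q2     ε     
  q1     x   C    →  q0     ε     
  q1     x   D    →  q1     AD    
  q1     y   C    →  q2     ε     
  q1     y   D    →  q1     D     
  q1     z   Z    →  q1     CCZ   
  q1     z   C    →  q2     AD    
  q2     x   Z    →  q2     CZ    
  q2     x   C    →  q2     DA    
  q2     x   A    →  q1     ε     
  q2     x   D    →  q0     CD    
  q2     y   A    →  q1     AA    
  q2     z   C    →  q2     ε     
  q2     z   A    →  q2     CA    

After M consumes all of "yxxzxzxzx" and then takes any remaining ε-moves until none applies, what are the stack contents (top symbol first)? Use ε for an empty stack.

CDAZ

(q0, yxxzxzxzx, Z)
  read y, top Z: go to q2, push CZ → (q2, xxzxzxzx, CZ)
  read x, top C: go to q2, push DA → (q2, xzxzxzx, DAZ)
  read x, top D: go to q0, push CD → (q0, zxzxzx, CDAZ)
  read z, top C: go to q2, push ε → (q2, xzxzx, DAZ)
  read x, top D: go to q0, push CD → (q0, zxzx, CDAZ)
  read z, top C: go to q2, push ε → (q2, xzx, DAZ)
  read x, top D: go to q0, push CD → (q0, zx, CDAZ)
  read z, top C: go to q2, push ε → (q2, x, DAZ)
  read x, top D: go to q0, push CD → (q0, ε, CDAZ)
All input consumed in state q0 with stack CDAZ.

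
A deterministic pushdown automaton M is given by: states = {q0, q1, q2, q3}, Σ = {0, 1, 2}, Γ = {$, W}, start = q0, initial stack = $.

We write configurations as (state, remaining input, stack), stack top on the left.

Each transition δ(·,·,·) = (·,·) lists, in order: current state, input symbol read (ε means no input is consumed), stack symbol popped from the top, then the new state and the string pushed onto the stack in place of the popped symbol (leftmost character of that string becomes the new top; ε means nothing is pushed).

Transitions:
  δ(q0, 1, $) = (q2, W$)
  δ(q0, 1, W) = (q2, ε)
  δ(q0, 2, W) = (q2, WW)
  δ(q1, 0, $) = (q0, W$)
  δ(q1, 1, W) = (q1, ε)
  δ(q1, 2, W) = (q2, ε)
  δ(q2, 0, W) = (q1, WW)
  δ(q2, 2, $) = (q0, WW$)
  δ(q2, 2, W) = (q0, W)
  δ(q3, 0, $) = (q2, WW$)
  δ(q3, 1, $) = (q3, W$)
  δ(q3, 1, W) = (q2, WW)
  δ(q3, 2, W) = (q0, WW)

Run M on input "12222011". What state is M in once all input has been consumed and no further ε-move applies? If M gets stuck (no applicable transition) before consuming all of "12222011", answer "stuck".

(q0, 12222011, $)
  read 1, top $: go to q2, push W$ → (q2, 2222011, W$)
  read 2, top W: go to q0, push W → (q0, 222011, W$)
  read 2, top W: go to q2, push WW → (q2, 22011, WW$)
  read 2, top W: go to q0, push W → (q0, 2011, WW$)
  read 2, top W: go to q2, push WW → (q2, 011, WWW$)
  read 0, top W: go to q1, push WW → (q1, 11, WWWW$)
  read 1, top W: go to q1, push ε → (q1, 1, WWW$)
  read 1, top W: go to q1, push ε → (q1, ε, WW$)
All input consumed; M is in state q1.

q1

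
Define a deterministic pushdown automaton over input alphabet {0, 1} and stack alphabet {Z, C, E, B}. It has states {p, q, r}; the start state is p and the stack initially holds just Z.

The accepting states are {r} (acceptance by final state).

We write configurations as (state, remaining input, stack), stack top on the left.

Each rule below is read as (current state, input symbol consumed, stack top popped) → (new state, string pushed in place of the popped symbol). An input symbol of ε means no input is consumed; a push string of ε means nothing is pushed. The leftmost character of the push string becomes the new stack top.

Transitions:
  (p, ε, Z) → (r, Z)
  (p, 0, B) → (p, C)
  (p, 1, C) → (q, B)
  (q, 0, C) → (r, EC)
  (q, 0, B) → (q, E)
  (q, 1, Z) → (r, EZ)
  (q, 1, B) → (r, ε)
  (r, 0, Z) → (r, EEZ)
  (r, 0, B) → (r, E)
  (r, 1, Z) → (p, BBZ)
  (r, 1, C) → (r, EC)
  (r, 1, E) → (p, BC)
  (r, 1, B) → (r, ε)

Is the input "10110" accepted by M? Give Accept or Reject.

Accept

(p, 10110, Z) ⊢ (r, 10110, Z) ⊢ (p, 0110, BBZ) ⊢ (p, 110, CBZ) ⊢ (q, 10, BBZ) ⊢ (r, 0, BZ) ⊢ (r, ε, EZ)
All input consumed; state r ∈ F.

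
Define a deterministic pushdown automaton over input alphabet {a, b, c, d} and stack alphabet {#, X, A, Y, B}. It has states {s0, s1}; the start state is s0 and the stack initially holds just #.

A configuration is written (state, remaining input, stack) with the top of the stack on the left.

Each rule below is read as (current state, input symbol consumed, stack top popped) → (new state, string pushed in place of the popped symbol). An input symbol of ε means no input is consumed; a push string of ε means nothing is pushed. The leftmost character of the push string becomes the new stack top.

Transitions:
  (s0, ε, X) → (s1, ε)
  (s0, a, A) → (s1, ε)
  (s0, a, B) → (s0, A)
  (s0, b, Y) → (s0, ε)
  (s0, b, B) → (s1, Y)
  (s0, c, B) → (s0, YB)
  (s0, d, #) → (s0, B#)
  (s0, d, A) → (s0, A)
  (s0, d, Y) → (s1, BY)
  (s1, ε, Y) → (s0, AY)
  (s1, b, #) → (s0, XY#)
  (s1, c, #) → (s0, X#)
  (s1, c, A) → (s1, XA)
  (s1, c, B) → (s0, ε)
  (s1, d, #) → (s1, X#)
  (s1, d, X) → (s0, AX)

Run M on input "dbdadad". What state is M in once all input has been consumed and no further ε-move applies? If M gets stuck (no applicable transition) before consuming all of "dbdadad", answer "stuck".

s0

(s0, dbdadad, #) ⊢ (s0, bdadad, B#) ⊢ (s1, dadad, Y#) ⊢ (s0, dadad, AY#) ⊢ (s0, adad, AY#) ⊢ (s1, dad, Y#) ⊢ (s0, dad, AY#) ⊢ (s0, ad, AY#) ⊢ (s1, d, Y#) ⊢ (s0, d, AY#) ⊢ (s0, ε, AY#)
All input consumed; M is in state s0.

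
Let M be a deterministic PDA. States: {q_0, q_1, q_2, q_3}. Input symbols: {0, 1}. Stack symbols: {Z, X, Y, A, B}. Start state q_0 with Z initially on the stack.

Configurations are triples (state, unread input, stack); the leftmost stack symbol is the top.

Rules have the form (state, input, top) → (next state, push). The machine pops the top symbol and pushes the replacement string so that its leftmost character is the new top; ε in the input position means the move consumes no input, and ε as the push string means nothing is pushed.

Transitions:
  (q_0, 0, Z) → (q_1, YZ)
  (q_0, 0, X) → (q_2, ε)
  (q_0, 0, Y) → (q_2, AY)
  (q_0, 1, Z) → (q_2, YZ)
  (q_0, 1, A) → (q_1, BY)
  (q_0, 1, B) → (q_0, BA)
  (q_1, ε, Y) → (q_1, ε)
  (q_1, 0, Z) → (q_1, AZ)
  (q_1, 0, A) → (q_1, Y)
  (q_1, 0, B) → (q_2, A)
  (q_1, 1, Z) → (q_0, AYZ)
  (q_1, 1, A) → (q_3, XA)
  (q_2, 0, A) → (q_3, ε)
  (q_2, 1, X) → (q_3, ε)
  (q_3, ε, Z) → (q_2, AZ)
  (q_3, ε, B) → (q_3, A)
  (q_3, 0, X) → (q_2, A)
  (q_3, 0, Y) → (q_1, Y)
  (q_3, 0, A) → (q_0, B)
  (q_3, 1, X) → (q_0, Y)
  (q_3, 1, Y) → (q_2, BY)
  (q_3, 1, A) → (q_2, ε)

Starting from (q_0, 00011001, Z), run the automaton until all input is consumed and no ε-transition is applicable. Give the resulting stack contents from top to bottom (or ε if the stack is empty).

(q_0, 00011001, Z) ⊢ (q_1, 0011001, YZ) ⊢ (q_1, 0011001, Z) ⊢ (q_1, 011001, AZ) ⊢ (q_1, 11001, YZ) ⊢ (q_1, 11001, Z) ⊢ (q_0, 1001, AYZ) ⊢ (q_1, 001, BYYZ) ⊢ (q_2, 01, AYYZ) ⊢ (q_3, 1, YYZ) ⊢ (q_2, ε, BYYZ)
All input consumed in state q_2 with stack BYYZ.

BYYZ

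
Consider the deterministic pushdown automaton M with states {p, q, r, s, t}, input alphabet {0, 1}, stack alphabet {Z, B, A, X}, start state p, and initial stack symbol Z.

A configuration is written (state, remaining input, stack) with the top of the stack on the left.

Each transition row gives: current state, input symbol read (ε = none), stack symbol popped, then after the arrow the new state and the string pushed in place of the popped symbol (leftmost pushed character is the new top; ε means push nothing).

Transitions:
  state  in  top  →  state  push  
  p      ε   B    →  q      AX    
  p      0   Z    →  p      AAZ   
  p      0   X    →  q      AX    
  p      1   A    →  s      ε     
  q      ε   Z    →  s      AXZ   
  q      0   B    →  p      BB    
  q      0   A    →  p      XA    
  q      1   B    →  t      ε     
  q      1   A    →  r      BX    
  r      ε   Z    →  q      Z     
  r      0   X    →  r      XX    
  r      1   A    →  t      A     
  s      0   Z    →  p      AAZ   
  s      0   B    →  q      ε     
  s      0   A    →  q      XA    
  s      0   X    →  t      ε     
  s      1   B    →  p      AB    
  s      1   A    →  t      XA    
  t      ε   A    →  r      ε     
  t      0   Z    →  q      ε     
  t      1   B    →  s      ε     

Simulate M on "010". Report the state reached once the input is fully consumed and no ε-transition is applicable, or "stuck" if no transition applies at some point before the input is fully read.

q

(p, 010, Z)
  read 0, top Z: go to p, push AAZ → (p, 10, AAZ)
  read 1, top A: go to s, push ε → (s, 0, AZ)
  read 0, top A: go to q, push XA → (q, ε, XAZ)
All input consumed; M is in state q.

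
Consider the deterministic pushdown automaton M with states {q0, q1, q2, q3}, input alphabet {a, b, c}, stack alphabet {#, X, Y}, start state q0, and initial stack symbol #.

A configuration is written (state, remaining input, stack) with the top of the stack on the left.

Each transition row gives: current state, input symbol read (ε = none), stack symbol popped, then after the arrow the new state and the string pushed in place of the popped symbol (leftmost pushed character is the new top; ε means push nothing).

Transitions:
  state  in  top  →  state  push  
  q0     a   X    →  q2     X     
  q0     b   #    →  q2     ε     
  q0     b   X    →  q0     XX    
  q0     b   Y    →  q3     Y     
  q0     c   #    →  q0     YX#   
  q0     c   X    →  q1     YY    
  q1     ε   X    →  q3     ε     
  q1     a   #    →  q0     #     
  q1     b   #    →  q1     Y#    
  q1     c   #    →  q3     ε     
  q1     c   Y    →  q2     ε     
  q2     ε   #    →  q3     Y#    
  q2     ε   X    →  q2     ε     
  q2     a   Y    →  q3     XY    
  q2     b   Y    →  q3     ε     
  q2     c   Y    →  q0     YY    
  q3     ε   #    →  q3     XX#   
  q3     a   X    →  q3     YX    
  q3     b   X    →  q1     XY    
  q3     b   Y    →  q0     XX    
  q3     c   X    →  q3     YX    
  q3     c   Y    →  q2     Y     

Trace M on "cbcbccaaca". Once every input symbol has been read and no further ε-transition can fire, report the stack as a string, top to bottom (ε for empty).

(q0, cbcbccaaca, #)
  read c, top #: go to q0, push YX# → (q0, bcbccaaca, YX#)
  read b, top Y: go to q3, push Y → (q3, cbccaaca, YX#)
  read c, top Y: go to q2, push Y → (q2, bccaaca, YX#)
  read b, top Y: go to q3, push ε → (q3, ccaaca, X#)
  read c, top X: go to q3, push YX → (q3, caaca, YX#)
  read c, top Y: go to q2, push Y → (q2, aaca, YX#)
  read a, top Y: go to q3, push XY → (q3, aca, XYX#)
  read a, top X: go to q3, push YX → (q3, ca, YXYX#)
  read c, top Y: go to q2, push Y → (q2, a, YXYX#)
  read a, top Y: go to q3, push XY → (q3, ε, XYXYX#)
All input consumed in state q3 with stack XYXYX#.

XYXYX#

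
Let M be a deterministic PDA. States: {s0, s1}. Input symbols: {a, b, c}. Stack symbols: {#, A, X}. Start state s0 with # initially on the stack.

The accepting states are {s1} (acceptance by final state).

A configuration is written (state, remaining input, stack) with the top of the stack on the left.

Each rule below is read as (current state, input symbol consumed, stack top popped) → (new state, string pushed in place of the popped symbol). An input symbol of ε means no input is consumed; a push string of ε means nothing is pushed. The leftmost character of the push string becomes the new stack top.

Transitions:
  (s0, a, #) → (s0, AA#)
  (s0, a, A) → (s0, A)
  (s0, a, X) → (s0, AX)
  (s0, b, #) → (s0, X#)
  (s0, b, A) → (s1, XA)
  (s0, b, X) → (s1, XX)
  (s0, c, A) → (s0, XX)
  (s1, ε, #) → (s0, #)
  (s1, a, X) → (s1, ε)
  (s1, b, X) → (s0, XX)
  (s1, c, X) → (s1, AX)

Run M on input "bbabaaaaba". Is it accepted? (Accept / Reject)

(s0, bbabaaaaba, #)
  read b, top #: go to s0, push X# → (s0, babaaaaba, X#)
  read b, top X: go to s1, push XX → (s1, abaaaaba, XX#)
  read a, top X: go to s1, push ε → (s1, baaaaba, X#)
  read b, top X: go to s0, push XX → (s0, aaaaba, XX#)
  read a, top X: go to s0, push AX → (s0, aaaba, AXX#)
  read a, top A: go to s0, push A → (s0, aaba, AXX#)
  read a, top A: go to s0, push A → (s0, aba, AXX#)
  read a, top A: go to s0, push A → (s0, ba, AXX#)
  read b, top A: go to s1, push XA → (s1, a, XAXX#)
  read a, top X: go to s1, push ε → (s1, ε, AXX#)
All input consumed; state s1 ∈ F.

Accept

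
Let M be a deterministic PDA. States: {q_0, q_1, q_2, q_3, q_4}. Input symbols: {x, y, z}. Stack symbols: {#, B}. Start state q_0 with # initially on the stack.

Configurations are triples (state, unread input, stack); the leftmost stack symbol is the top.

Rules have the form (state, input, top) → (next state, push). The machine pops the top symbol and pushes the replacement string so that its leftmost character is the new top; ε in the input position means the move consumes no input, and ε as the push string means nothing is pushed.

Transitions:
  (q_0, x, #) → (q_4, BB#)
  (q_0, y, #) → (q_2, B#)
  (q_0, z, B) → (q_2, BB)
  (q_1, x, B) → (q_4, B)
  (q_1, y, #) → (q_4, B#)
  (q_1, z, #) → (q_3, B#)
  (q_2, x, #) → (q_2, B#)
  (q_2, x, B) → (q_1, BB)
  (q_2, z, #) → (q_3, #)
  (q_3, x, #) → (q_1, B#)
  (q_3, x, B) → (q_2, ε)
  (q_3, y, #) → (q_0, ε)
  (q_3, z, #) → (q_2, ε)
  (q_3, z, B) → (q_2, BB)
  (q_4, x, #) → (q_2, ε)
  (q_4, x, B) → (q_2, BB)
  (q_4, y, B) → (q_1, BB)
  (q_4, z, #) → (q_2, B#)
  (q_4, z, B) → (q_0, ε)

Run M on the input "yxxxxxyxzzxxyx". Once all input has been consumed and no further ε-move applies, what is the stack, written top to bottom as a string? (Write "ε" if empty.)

BBBBBBB#

(q_0, yxxxxxyxzzxxyx, #) ⊢ (q_2, xxxxxyxzzxxyx, B#) ⊢ (q_1, xxxxyxzzxxyx, BB#) ⊢ (q_4, xxxyxzzxxyx, BB#) ⊢ (q_2, xxyxzzxxyx, BBB#) ⊢ (q_1, xyxzzxxyx, BBBB#) ⊢ (q_4, yxzzxxyx, BBBB#) ⊢ (q_1, xzzxxyx, BBBBB#) ⊢ (q_4, zzxxyx, BBBBB#) ⊢ (q_0, zxxyx, BBBB#) ⊢ (q_2, xxyx, BBBBB#) ⊢ (q_1, xyx, BBBBBB#) ⊢ (q_4, yx, BBBBBB#) ⊢ (q_1, x, BBBBBBB#) ⊢ (q_4, ε, BBBBBBB#)
All input consumed in state q_4 with stack BBBBBBB#.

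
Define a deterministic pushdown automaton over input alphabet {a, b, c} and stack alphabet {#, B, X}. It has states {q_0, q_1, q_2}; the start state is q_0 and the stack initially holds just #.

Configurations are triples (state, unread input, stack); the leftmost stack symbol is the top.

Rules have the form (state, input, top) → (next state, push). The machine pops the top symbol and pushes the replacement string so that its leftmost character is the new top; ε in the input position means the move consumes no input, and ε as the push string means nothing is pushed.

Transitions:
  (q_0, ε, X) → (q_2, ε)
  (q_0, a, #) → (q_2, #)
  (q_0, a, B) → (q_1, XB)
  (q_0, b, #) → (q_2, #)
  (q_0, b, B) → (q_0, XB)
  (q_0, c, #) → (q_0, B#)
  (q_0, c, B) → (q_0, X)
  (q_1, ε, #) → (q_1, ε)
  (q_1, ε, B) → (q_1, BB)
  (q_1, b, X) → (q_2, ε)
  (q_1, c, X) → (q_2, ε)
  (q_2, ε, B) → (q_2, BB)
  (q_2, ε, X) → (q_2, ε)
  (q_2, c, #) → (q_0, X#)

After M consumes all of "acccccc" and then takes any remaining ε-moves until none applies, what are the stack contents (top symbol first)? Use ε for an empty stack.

#

(q_0, acccccc, #)
  read a, top #: go to q_2, push # → (q_2, cccccc, #)
  read c, top #: go to q_0, push X# → (q_0, ccccc, X#)
  ε-move, top X: go to q_2, push ε → (q_2, ccccc, #)
  read c, top #: go to q_0, push X# → (q_0, cccc, X#)
  ε-move, top X: go to q_2, push ε → (q_2, cccc, #)
  read c, top #: go to q_0, push X# → (q_0, ccc, X#)
  ε-move, top X: go to q_2, push ε → (q_2, ccc, #)
  read c, top #: go to q_0, push X# → (q_0, cc, X#)
  ε-move, top X: go to q_2, push ε → (q_2, cc, #)
  read c, top #: go to q_0, push X# → (q_0, c, X#)
  ε-move, top X: go to q_2, push ε → (q_2, c, #)
  read c, top #: go to q_0, push X# → (q_0, ε, X#)
  ε-move, top X: go to q_2, push ε → (q_2, ε, #)
All input consumed in state q_2 with stack #.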